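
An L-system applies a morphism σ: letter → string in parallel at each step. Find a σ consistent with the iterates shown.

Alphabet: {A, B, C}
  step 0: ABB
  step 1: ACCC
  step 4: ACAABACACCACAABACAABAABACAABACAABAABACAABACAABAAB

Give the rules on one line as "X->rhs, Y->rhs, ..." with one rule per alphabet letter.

A->AC, B->C, C->AAB

  step 0 ⇒ step 1: ABB ⇒ AC·C·C
    A ↦ AC
    B ↦ C
    C ↦ AAB  (constrained at step 1)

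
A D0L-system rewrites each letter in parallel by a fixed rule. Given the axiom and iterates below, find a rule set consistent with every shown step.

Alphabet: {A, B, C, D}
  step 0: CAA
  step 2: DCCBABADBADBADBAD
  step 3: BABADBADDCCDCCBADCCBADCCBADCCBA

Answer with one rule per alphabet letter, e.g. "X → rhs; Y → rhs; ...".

A->CC, B->D, C->BAD, D->BA

  step 2 ⇒ step 3: DCCBABADBADBADBAD ⇒ BA·BAD·BAD·D·CC·D·CC·BA·D·CC·BA·D·CC·BA·D·CC·BA
    A ↦ CC
    B ↦ D
    C ↦ BAD
    D ↦ BA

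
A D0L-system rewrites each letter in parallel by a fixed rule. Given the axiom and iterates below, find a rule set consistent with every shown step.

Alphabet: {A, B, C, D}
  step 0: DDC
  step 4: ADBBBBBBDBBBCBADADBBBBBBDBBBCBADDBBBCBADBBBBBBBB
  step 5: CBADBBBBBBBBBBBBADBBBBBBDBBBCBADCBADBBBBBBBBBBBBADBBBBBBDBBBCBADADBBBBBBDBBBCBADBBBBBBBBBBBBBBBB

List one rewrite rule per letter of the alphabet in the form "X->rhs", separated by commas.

A->CB, B->BB, C->DB, D->AD

  step 4 ⇒ step 5: ADBBBBBBDBBBCBADADBBBBBBDBBBCBADDBBBCBADBBBBBBBB ⇒ CB·AD·BB·BB·BB·BB·BB·BB·AD·BB·BB·BB·DB·BB·CB·AD·CB·AD·BB·BB·BB·BB·BB·BB·AD·BB·BB·BB·DB·BB·CB·AD·AD·BB·BB·BB·DB·BB·CB·AD·BB·BB·BB·BB·BB·BB·BB·BB
    A ↦ CB
    B ↦ BB
    C ↦ DB
    D ↦ AD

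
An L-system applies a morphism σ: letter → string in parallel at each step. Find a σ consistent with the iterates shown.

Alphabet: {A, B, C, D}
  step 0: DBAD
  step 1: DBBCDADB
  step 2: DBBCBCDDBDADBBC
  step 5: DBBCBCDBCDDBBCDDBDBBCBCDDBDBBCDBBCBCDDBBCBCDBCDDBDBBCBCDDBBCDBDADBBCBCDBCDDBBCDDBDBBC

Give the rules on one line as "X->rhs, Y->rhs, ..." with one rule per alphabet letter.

  step 1 ⇒ step 2: DBBCDADB ⇒ DB·BC·BC·D·DB·DA·DB·BC
    A ↦ DA
    B ↦ BC
    C ↦ D
    D ↦ DB

A->DA, B->BC, C->D, D->DB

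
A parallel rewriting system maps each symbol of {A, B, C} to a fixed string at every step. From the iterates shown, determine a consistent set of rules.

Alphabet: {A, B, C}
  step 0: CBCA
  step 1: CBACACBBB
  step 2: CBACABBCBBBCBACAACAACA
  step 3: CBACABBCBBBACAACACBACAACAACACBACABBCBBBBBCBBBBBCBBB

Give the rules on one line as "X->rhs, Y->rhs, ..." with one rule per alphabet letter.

A->BB, B->ACA, C->CB

  step 2 ⇒ step 3: CBACABBCBBBCBACAACAACA ⇒ CB·ACA·BB·CB·BB·ACA·ACA·CB·ACA·ACA·ACA·CB·ACA·BB·CB·BB·BB·CB·BB·BB·CB·BB
    A ↦ BB
    B ↦ ACA
    C ↦ CB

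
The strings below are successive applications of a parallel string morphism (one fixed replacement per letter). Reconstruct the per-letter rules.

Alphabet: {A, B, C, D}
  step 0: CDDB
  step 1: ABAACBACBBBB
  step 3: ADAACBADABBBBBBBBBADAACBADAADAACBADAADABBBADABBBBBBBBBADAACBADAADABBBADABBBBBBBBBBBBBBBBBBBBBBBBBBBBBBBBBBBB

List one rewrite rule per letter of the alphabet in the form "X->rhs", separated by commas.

A->ADA, B->BBB, C->ABA, D->ACB

  step 0 ⇒ step 1: CDDB ⇒ ABA·ACB·ACB·BBB
    B ↦ BBB
    C ↦ ABA
    D ↦ ACB
    A ↦ ADA  (constrained at step 1)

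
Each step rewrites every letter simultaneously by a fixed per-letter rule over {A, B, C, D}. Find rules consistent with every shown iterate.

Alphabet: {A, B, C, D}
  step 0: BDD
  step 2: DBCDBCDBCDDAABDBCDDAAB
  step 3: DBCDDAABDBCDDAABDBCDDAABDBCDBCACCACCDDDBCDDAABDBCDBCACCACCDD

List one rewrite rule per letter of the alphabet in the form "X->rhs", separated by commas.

  step 2 ⇒ step 3: DBCDBCDBCDDAABDBCDDAAB ⇒ DBC·DD·AAB·DBC·DD·AAB·DBC·DD·AAB·DBC·DBC·ACC·ACC·DD·DBC·DD·AAB·DBC·DBC·ACC·ACC·DD
    A ↦ ACC
    B ↦ DD
    C ↦ AAB
    D ↦ DBC

A->ACC, B->DD, C->AAB, D->DBC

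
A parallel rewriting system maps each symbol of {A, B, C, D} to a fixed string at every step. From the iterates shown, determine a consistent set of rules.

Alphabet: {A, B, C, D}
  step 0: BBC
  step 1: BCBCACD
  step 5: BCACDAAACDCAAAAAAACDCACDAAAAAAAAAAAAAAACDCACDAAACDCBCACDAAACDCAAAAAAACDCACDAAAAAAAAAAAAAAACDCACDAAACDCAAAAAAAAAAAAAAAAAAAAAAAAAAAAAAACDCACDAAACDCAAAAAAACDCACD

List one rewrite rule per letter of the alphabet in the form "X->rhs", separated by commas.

A->AA, B->BC, C->ACD, D->C

  step 0 ⇒ step 1: BBC ⇒ BC·BC·ACD
    B ↦ BC
    C ↦ ACD
    A ↦ AA  (constrained at step 1)
    D ↦ C  (constrained at step 1)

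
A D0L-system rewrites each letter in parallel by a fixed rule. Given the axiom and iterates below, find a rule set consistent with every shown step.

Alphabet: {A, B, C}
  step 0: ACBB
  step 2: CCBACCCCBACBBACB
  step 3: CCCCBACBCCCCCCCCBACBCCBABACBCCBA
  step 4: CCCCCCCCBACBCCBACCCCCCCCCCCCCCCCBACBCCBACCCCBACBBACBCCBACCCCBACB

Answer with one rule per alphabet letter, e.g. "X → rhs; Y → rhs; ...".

A->CB, B->BA, C->CC

  step 3 ⇒ step 4: CCCCBACBCCCCCCCCBACBCCBABACBCCBA ⇒ CC·CC·CC·CC·BA·CB·CC·BA·CC·CC·CC·CC·CC·CC·CC·CC·BA·CB·CC·BA·CC·CC·BA·CB·BA·CB·CC·BA·CC·CC·BA·CB
    A ↦ CB
    B ↦ BA
    C ↦ CC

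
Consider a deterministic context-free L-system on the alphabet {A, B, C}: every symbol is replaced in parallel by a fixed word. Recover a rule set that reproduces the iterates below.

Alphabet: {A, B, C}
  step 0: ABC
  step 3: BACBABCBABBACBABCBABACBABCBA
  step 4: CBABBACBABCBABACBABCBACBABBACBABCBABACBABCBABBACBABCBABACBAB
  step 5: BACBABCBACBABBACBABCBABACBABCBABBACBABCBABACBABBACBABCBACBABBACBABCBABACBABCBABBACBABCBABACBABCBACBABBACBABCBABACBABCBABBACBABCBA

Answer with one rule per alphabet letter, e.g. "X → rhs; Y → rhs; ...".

A->B, B->CBA, C->BA

  step 4 ⇒ step 5: CBABBACBABCBABACBABCBACBABBACBABCBABACBABCBABBACBABCBABACBAB ⇒ BA·CBA·B·CBA·CBA·B·BA·CBA·B·CBA·BA·CBA·B·CBA·B·BA·CBA·B·CBA·BA·CBA·B·BA·CBA·B·CBA·CBA·B·BA·CBA·B·CBA·BA·CBA·B·CBA·B·BA·CBA·B·CBA·BA·CBA·B·CBA·CBA·B·BA·CBA·B·CBA·BA·CBA·B·CBA·B·BA·CBA·B·CBA
    A ↦ B
    B ↦ CBA
    C ↦ BA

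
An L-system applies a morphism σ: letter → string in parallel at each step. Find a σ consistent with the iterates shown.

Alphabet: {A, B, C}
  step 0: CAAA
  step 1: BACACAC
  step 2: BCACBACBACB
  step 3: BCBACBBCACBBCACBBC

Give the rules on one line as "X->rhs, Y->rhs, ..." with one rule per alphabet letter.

A->AC, B->BC, C->B

  step 2 ⇒ step 3: BCACBACBACB ⇒ BC·B·AC·B·BC·AC·B·BC·AC·B·BC
    A ↦ AC
    B ↦ BC
    C ↦ B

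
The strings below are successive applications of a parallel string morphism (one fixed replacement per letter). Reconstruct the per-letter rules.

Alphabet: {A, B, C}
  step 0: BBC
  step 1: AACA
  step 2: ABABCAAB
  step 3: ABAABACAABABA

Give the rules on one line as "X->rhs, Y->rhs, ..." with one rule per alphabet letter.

A->AB, B->A, C->CA

  step 2 ⇒ step 3: ABABCAAB ⇒ AB·A·AB·A·CA·AB·AB·A
    A ↦ AB
    B ↦ A
    C ↦ CA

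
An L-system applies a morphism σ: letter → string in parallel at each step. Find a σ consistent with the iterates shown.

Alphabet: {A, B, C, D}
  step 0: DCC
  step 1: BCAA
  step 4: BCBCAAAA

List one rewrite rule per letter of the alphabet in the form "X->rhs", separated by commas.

  step 0 ⇒ step 1: DCC ⇒ BC·A·A
    C ↦ A
    D ↦ BC
    A ↦ D  (constrained at step 1)
    B ↦ A  (constrained at step 1)

A->D, B->A, C->A, D->BC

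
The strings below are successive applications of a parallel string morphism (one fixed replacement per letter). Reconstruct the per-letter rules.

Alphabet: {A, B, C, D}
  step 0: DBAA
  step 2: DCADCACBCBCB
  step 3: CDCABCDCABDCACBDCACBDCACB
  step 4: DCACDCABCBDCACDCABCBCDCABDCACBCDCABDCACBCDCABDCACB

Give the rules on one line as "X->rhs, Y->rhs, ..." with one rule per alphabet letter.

A->B, B->CB, C->DCA, D->C

  step 3 ⇒ step 4: CDCABCDCABDCACBDCACBDCACB ⇒ DCA·C·DCA·B·CB·DCA·C·DCA·B·CB·C·DCA·B·DCA·CB·C·DCA·B·DCA·CB·C·DCA·B·DCA·CB
    A ↦ B
    B ↦ CB
    C ↦ DCA
    D ↦ C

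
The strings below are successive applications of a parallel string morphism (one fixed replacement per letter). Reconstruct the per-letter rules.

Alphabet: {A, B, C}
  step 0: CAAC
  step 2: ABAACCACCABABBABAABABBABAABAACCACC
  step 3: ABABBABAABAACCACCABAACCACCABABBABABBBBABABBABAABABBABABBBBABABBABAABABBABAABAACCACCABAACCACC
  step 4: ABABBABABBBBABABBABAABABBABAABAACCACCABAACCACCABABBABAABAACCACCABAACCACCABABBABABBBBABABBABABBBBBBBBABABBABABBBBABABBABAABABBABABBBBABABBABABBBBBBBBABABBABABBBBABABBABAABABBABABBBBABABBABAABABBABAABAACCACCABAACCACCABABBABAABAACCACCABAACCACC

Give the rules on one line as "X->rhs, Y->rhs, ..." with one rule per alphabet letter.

  step 3 ⇒ step 4: ABABBABAABAACCACCABAACCACCABABBABABBBBABABBABAABABBABABBBBABABBABAABABBABAABAACCACCABAACCACC ⇒ ABA·BB·ABA·BB·BB·ABA·BB·ABA·ABA·BB·ABA·ABA·ACC·ACC·ABA·ACC·ACC·ABA·BB·ABA·ABA·ACC·ACC·ABA·ACC·ACC·ABA·BB·ABA·BB·BB·ABA·BB·ABA·BB·BB·BB·BB·ABA·BB·ABA·BB·BB·ABA·BB·ABA·ABA·BB·ABA·BB·BB·ABA·BB·ABA·BB·BB·BB·BB·ABA·BB·ABA·BB·BB·ABA·BB·ABA·ABA·BB·ABA·BB·BB·ABA·BB·ABA·ABA·BB·ABA·ABA·ACC·ACC·ABA·ACC·ACC·ABA·BB·ABA·ABA·ACC·ACC·ABA·ACC·ACC
    A ↦ ABA
    B ↦ BB
    C ↦ ACC

A->ABA, B->BB, C->ACC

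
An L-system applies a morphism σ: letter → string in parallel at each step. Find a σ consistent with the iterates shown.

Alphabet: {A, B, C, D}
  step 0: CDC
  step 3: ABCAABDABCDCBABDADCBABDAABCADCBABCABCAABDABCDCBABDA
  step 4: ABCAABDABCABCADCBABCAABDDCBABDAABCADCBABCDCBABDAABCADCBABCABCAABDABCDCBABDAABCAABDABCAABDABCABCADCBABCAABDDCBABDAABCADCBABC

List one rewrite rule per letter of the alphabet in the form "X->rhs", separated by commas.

  step 3 ⇒ step 4: ABCAABDABCDCBABDADCBABDAABCADCBABCABCAABDABCDCBABDA ⇒ ABC·A·ABD·ABC·ABC·A·DCB·ABC·A·ABD·DCB·ABD·A·ABC·A·DCB·ABC·DCB·ABD·A·ABC·A·DCB·ABC·ABC·A·ABD·ABC·DCB·ABD·A·ABC·A·ABD·ABC·A·ABD·ABC·ABC·A·DCB·ABC·A·ABD·DCB·ABD·A·ABC·A·DCB·ABC
    A ↦ ABC
    B ↦ A
    C ↦ ABD
    D ↦ DCB

A->ABC, B->A, C->ABD, D->DCB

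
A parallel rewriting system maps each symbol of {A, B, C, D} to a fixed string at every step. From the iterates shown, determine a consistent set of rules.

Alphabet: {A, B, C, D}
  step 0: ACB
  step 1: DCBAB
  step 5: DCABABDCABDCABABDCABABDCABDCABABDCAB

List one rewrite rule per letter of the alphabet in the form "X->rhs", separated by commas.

A->DC, B->AB, C->B, D->A

  step 0 ⇒ step 1: ACB ⇒ DC·B·AB
    A ↦ DC
    B ↦ AB
    C ↦ B
    D ↦ A  (constrained at step 1)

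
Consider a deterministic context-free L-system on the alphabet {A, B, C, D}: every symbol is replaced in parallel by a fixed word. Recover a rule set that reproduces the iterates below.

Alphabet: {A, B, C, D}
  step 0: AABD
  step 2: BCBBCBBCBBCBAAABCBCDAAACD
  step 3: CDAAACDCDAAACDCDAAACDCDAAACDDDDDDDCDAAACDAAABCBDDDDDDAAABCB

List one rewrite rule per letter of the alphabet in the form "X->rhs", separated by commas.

A->DD, B->CD, C->AAA, D->BCB

  step 2 ⇒ step 3: BCBBCBBCBBCBAAABCBCDAAACD ⇒ CD·AAA·CD·CD·AAA·CD·CD·AAA·CD·CD·AAA·CD·DD·DD·DD·CD·AAA·CD·AAA·BCB·DD·DD·DD·AAA·BCB
    A ↦ DD
    B ↦ CD
    C ↦ AAA
    D ↦ BCB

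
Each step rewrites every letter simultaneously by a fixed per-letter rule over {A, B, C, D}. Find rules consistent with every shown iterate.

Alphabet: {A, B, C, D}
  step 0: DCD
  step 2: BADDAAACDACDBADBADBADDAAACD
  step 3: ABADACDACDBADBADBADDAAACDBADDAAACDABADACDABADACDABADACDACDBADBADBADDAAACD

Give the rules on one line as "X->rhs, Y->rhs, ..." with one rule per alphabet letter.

A->BAD, B->A, C->DAA, D->ACD

  step 2 ⇒ step 3: BADDAAACDACDBADBADBADDAAACD ⇒ A·BAD·ACD·ACD·BAD·BAD·BAD·DAA·ACD·BAD·DAA·ACD·A·BAD·ACD·A·BAD·ACD·A·BAD·ACD·ACD·BAD·BAD·BAD·DAA·ACD
    A ↦ BAD
    B ↦ A
    C ↦ DAA
    D ↦ ACD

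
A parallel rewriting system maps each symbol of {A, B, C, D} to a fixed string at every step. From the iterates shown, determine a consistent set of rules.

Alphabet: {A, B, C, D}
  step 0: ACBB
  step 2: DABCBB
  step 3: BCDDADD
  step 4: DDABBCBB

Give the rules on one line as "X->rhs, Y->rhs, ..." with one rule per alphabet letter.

A->C, B->D, C->DA, D->B

  step 3 ⇒ step 4: BCDDADD ⇒ D·DA·B·B·C·B·B
    A ↦ C
    B ↦ D
    C ↦ DA
    D ↦ B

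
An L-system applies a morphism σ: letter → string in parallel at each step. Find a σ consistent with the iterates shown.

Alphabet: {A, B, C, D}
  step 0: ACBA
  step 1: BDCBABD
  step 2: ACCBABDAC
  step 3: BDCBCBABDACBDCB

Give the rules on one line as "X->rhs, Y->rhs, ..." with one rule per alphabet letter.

  step 2 ⇒ step 3: ACCBABDAC ⇒ BD·CB·CB·A·BD·A·C·BD·CB
    A ↦ BD
    B ↦ A
    C ↦ CB
    D ↦ C

A->BD, B->A, C->CB, D->C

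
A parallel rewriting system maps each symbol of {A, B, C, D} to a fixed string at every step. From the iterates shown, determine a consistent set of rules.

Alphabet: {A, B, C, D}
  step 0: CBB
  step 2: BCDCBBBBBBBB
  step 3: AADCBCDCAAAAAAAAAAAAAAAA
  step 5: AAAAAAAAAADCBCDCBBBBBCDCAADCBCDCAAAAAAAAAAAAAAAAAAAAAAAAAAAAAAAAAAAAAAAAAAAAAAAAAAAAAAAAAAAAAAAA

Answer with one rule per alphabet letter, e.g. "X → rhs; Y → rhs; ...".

A->BB, B->AA, C->DC, D->BC

  step 2 ⇒ step 3: BCDCBBBBBBBB ⇒ AA·DC·BC·DC·AA·AA·AA·AA·AA·AA·AA·AA
    B ↦ AA
    C ↦ DC
    D ↦ BC
    A ↦ BB  (constrained at step 3)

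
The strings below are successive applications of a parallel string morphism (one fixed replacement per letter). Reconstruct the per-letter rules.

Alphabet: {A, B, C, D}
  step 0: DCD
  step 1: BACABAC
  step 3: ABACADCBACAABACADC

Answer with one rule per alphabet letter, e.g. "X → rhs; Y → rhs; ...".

  step 0 ⇒ step 1: DCD ⇒ BAC·A·BAC
    C ↦ A
    D ↦ BAC
    A ↦ DC  (constrained at step 1)
    B ↦ C  (constrained at step 1)

A->DC, B->C, C->A, D->BAC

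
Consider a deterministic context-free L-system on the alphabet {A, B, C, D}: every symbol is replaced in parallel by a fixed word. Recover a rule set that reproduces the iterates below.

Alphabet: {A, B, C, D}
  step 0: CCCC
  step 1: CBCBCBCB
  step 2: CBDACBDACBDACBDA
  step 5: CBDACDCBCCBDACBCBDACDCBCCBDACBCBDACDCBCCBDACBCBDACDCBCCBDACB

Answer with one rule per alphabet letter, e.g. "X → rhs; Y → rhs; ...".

A->D, B->DA, C->CB, D->C

  step 1 ⇒ step 2: CBCBCBCB ⇒ CB·DA·CB·DA·CB·DA·CB·DA
    B ↦ DA
    C ↦ CB
    A ↦ D  (constrained at step 2)
    D ↦ C  (constrained at step 2)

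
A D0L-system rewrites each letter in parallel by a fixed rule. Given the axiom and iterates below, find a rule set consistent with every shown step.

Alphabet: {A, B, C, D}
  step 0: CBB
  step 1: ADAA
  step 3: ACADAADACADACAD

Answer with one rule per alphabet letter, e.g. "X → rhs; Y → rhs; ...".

A->AC, B->A, C->AD, D->BC

  step 0 ⇒ step 1: CBB ⇒ AD·A·A
    B ↦ A
    C ↦ AD
    A ↦ AC  (constrained at step 1)
    D ↦ BC  (constrained at step 1)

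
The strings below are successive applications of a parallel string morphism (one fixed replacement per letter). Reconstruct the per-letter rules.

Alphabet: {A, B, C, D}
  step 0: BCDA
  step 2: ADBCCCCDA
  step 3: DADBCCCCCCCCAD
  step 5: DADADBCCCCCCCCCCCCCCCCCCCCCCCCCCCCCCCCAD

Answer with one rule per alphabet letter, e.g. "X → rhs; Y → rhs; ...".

A->D, B->DB, C->CC, D->A

  step 2 ⇒ step 3: ADBCCCCDA ⇒ D·A·DB·CC·CC·CC·CC·A·D
    A ↦ D
    B ↦ DB
    C ↦ CC
    D ↦ A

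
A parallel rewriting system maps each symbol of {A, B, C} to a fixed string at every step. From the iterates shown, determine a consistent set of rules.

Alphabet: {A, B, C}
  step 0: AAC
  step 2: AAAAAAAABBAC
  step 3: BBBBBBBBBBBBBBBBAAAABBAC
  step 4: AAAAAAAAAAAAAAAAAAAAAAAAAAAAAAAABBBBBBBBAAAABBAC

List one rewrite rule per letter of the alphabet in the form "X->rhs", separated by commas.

  step 3 ⇒ step 4: BBBBBBBBBBBBBBBBAAAABBAC ⇒ AA·AA·AA·AA·AA·AA·AA·AA·AA·AA·AA·AA·AA·AA·AA·AA·BB·BB·BB·BB·AA·AA·BB·AC
    A ↦ BB
    B ↦ AA
    C ↦ AC

A->BB, B->AA, C->AC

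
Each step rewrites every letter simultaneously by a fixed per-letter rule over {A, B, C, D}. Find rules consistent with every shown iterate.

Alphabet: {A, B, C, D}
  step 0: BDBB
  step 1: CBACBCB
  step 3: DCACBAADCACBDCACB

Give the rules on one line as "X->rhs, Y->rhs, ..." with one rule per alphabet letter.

A->DC, B->CB, C->A, D->A

  step 0 ⇒ step 1: BDBB ⇒ CB·A·CB·CB
    B ↦ CB
    D ↦ A
    A ↦ DC  (constrained at step 1)
    C ↦ A  (constrained at step 1)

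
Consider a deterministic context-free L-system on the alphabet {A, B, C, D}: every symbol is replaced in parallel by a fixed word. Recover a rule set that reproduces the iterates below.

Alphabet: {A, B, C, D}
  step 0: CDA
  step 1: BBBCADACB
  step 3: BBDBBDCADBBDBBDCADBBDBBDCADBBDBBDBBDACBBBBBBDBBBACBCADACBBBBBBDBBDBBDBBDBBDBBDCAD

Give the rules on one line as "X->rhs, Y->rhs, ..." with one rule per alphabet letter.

A->ACB, B->BBD, C->BBB, D->CAD

  step 0 ⇒ step 1: CDA ⇒ BBB·CAD·ACB
    A ↦ ACB
    C ↦ BBB
    D ↦ CAD
    B ↦ BBD  (constrained at step 1)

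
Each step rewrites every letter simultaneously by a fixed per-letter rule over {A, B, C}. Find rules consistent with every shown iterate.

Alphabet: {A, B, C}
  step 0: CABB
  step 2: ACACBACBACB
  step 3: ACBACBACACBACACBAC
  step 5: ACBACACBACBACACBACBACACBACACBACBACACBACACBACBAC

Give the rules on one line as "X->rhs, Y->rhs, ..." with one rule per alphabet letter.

A->AC, B->AC, C->B

  step 2 ⇒ step 3: ACACBACBACB ⇒ AC·B·AC·B·AC·AC·B·AC·AC·B·AC
    A ↦ AC
    B ↦ AC
    C ↦ B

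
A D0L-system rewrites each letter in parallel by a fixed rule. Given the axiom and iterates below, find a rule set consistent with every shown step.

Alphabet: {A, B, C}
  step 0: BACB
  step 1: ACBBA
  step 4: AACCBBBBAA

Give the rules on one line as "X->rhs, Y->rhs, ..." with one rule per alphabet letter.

  step 0 ⇒ step 1: BACB ⇒ A·C·BB·A
    A ↦ C
    B ↦ A
    C ↦ BB

A->C, B->A, C->BB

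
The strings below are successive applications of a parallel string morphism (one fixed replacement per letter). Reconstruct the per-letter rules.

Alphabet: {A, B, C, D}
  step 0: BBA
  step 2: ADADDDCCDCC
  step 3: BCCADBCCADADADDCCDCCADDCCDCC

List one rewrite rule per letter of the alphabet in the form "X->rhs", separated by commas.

A->BCC, B->D, C->DCC, D->AD

  step 2 ⇒ step 3: ADADDDCCDCC ⇒ BCC·AD·BCC·AD·AD·AD·DCC·DCC·AD·DCC·DCC
    A ↦ BCC
    C ↦ DCC
    D ↦ AD
    B ↦ D  (constrained at step 0)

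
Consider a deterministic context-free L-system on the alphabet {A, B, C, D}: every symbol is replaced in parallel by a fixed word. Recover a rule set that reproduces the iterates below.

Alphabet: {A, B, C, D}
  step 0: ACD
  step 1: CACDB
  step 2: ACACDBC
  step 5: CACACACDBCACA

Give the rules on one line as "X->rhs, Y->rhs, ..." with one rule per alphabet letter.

A->C, B->C, C->A, D->CDB

  step 1 ⇒ step 2: CACDB ⇒ A·C·A·CDB·C
    A ↦ C
    B ↦ C
    C ↦ A
    D ↦ CDB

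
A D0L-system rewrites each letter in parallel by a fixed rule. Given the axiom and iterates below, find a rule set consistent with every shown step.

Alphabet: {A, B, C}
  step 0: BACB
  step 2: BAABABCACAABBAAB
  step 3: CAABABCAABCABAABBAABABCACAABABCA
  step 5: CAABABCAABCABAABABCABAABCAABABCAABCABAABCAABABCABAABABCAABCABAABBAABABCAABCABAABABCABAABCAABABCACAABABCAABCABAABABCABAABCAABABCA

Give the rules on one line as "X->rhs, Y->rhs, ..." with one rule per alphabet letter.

  step 2 ⇒ step 3: BAABABCACAABBAAB ⇒ CA·AB·AB·CA·AB·CA·BA·AB·BA·AB·AB·CA·CA·AB·AB·CA
    A ↦ AB
    B ↦ CA
    C ↦ BA

A->AB, B->CA, C->BA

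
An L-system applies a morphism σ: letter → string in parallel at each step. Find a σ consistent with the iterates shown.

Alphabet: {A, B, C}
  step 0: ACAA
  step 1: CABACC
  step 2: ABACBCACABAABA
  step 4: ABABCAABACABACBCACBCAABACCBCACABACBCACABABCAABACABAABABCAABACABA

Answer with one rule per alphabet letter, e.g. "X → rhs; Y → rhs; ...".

A->C, B->BCA, C->ABA

  step 1 ⇒ step 2: CABACC ⇒ ABA·C·BCA·C·ABA·ABA
    A ↦ C
    B ↦ BCA
    C ↦ ABA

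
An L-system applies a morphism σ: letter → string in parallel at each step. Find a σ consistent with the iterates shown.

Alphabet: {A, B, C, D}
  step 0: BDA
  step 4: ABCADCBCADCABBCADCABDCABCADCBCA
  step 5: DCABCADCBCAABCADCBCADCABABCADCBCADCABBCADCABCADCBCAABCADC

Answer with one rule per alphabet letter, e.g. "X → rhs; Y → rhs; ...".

A->DC, B->AB, C->CA, D->B

  step 4 ⇒ step 5: ABCADCBCADCABBCADCABDCABCADCBCA ⇒ DC·AB·CA·DC·B·CA·AB·CA·DC·B·CA·DC·AB·AB·CA·DC·B·CA·DC·AB·B·CA·DC·AB·CA·DC·B·CA·AB·CA·DC
    A ↦ DC
    B ↦ AB
    C ↦ CA
    D ↦ B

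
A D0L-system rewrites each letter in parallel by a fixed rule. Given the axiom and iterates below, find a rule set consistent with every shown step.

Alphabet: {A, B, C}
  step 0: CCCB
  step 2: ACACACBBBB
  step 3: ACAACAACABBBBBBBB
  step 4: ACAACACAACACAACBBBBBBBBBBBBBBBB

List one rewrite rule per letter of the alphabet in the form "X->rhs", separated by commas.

  step 3 ⇒ step 4: ACAACAACABBBBBBBB ⇒ AC·A·AC·AC·A·AC·AC·A·AC·BB·BB·BB·BB·BB·BB·BB·BB
    A ↦ AC
    B ↦ BB
    C ↦ A

A->AC, B->BB, C->A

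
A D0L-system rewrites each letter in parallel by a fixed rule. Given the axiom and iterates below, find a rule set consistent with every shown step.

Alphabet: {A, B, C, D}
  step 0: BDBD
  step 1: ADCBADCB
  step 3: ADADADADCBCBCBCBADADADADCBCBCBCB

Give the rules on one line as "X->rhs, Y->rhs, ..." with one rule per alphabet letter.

  step 0 ⇒ step 1: BDBD ⇒ AD·CB·AD·CB
    B ↦ AD
    D ↦ CB
    A ↦ CB  (constrained at step 1)
    C ↦ AD  (constrained at step 1)

A->CB, B->AD, C->AD, D->CB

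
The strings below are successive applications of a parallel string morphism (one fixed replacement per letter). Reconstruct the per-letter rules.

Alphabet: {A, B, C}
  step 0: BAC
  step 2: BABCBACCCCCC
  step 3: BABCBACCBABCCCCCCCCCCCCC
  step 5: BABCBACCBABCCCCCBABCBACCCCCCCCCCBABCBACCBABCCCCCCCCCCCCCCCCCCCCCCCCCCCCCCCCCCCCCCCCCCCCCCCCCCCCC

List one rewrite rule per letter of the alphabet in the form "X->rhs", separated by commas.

  step 2 ⇒ step 3: BABCBACCCCCC ⇒ BA·BC·BA·CC·BA·BC·CC·CC·CC·CC·CC·CC
    A ↦ BC
    B ↦ BA
    C ↦ CC

A->BC, B->BA, C->CC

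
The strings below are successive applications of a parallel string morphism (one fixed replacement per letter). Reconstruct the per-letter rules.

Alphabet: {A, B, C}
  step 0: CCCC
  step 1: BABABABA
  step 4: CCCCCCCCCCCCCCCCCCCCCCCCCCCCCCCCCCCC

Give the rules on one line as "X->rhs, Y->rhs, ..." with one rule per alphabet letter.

A->C, B->CC, C->BA

  step 0 ⇒ step 1: CCCC ⇒ BA·BA·BA·BA
    C ↦ BA
    A ↦ C  (constrained at step 1)
    B ↦ CC  (constrained at step 1)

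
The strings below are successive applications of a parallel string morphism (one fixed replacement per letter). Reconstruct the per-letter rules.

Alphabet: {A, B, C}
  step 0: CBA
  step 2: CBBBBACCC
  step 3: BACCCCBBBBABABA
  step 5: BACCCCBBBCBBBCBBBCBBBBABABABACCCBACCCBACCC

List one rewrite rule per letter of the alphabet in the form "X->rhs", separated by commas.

  step 2 ⇒ step 3: CBBBBACCC ⇒ BA·C·C·C·C·BBB·BA·BA·BA
    A ↦ BBB
    B ↦ C
    C ↦ BA

A->BBB, B->C, C->BA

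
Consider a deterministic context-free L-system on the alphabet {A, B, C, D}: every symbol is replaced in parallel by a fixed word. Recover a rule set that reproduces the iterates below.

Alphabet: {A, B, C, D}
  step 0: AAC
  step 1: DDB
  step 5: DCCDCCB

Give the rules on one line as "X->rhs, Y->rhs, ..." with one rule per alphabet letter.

  step 0 ⇒ step 1: AAC ⇒ D·D·B
    A ↦ D
    C ↦ B
    B ↦ C  (constrained at step 1)
    D ↦ AB  (constrained at step 1)

A->D, B->C, C->B, D->AB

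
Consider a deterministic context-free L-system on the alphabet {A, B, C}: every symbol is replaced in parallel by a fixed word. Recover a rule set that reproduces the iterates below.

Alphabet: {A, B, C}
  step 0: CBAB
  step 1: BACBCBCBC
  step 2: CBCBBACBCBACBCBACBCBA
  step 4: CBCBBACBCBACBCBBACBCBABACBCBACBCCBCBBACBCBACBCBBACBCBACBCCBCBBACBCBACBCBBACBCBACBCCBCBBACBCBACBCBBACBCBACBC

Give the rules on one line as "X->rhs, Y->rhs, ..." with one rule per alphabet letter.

  step 1 ⇒ step 2: BACBCBCBC ⇒ CBC·B·BA·CBC·BA·CBC·BA·CBC·BA
    A ↦ B
    B ↦ CBC
    C ↦ BA

A->B, B->CBC, C->BA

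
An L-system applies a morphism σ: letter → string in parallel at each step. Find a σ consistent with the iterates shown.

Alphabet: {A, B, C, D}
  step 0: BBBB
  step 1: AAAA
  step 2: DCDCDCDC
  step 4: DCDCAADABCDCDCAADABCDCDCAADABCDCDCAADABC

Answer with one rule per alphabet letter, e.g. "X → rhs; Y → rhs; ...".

  step 1 ⇒ step 2: AAAA ⇒ DC·DC·DC·DC
    A ↦ DC
  step 0 ⇒ step 1: BBBB ⇒ A·A·A·A
    B ↦ A
    C ↦ BC  (constrained at step 2)
    D ↦ AAD  (constrained at step 2)

A->DC, B->A, C->BC, D->AAD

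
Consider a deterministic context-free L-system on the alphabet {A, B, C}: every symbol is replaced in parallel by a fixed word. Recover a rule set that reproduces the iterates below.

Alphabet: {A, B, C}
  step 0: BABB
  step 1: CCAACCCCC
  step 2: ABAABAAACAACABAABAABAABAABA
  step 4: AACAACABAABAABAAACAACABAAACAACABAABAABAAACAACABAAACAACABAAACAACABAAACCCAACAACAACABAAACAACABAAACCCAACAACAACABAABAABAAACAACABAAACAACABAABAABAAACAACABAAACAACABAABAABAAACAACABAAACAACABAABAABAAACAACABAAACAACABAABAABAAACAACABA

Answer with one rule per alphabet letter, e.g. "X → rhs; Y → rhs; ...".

A->AAC, B->CC, C->ABA

  step 1 ⇒ step 2: CCAACCCCC ⇒ ABA·ABA·AAC·AAC·ABA·ABA·ABA·ABA·ABA
    A ↦ AAC
    C ↦ ABA
  step 0 ⇒ step 1: BABB ⇒ CC·AAC·CC·CC
    B ↦ CC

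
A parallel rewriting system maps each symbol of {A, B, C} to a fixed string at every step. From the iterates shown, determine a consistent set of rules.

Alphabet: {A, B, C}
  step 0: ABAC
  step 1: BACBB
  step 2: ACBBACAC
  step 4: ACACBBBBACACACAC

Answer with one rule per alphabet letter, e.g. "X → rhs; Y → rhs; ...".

A->B, B->AC, C->B

  step 1 ⇒ step 2: BACBB ⇒ AC·B·B·AC·AC
    A ↦ B
    B ↦ AC
    C ↦ B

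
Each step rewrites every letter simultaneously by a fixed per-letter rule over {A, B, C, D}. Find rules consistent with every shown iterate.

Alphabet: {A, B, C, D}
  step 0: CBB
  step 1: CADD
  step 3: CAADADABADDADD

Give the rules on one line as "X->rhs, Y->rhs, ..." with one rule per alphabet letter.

  step 0 ⇒ step 1: CBB ⇒ CA·D·D
    B ↦ D
    C ↦ CA
    A ↦ AD  (constrained at step 1)
    D ↦ AB  (constrained at step 1)

A->AD, B->D, C->CA, D->AB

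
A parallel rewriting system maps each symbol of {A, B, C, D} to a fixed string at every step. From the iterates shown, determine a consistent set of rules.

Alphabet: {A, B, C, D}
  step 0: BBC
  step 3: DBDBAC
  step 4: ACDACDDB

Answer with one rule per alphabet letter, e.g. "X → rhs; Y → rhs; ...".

A->D, B->D, C->B, D->AC

  step 3 ⇒ step 4: DBDBAC ⇒ AC·D·AC·D·D·B
    A ↦ D
    B ↦ D
    C ↦ B
    D ↦ AC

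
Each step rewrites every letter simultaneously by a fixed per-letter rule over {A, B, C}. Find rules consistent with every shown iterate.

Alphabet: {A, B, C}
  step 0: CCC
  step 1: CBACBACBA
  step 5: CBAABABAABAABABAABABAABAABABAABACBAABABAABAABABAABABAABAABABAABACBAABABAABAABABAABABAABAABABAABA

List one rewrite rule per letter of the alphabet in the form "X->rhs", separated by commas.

  step 0 ⇒ step 1: CCC ⇒ CBA·CBA·CBA
    C ↦ CBA
    A ↦ BA  (constrained at step 1)
    B ↦ A  (constrained at step 1)

A->BA, B->A, C->CBA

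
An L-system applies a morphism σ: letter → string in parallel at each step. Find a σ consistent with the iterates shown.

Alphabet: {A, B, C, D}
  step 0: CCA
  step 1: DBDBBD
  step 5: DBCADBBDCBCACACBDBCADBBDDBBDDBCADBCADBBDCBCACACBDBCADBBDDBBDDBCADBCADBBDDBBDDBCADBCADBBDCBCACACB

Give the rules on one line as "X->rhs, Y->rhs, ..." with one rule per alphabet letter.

A->BD, B->CA, C->DB, D->CB

  step 0 ⇒ step 1: CCA ⇒ DB·DB·BD
    A ↦ BD
    C ↦ DB
    B ↦ CA  (constrained at step 1)
    D ↦ CB  (constrained at step 1)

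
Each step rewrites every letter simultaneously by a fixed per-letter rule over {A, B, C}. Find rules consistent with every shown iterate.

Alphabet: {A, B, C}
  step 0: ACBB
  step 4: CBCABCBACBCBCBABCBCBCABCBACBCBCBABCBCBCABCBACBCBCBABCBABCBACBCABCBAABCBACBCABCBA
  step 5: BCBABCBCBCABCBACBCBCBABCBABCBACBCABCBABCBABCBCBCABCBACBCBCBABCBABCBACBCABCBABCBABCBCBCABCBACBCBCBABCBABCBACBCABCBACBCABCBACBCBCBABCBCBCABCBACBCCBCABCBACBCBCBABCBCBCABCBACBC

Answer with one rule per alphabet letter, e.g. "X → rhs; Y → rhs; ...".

A->CBC, B->A, C->BCB

  step 4 ⇒ step 5: CBCABCBACBCBCBABCBCBCABCBACBCBCBABCBCBCABCBACBCBCBABCBABCBACBCABCBAABCBACBCABCBA ⇒ BCB·A·BCB·CBC·A·BCB·A·CBC·BCB·A·BCB·A·BCB·A·CBC·A·BCB·A·BCB·A·BCB·CBC·A·BCB·A·CBC·BCB·A·BCB·A·BCB·A·CBC·A·BCB·A·BCB·A·BCB·CBC·A·BCB·A·CBC·BCB·A·BCB·A·BCB·A·CBC·A·BCB·A·CBC·A·BCB·A·CBC·BCB·A·BCB·CBC·A·BCB·A·CBC·CBC·A·BCB·A·CBC·BCB·A·BCB·CBC·A·BCB·A·CBC
    A ↦ CBC
    B ↦ A
    C ↦ BCB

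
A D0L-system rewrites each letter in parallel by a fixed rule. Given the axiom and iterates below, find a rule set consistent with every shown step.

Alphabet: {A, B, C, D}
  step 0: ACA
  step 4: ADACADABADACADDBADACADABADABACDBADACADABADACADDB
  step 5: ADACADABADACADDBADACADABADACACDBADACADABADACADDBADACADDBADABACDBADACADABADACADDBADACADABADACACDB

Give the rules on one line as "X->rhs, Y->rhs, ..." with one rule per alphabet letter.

A->AD, B->DB, C->AB, D->AC

  step 4 ⇒ step 5: ADACADABADACADDBADACADABADABACDBADACADABADACADDB ⇒ AD·AC·AD·AB·AD·AC·AD·DB·AD·AC·AD·AB·AD·AC·AC·DB·AD·AC·AD·AB·AD·AC·AD·DB·AD·AC·AD·DB·AD·AB·AC·DB·AD·AC·AD·AB·AD·AC·AD·DB·AD·AC·AD·AB·AD·AC·AC·DB
    A ↦ AD
    B ↦ DB
    C ↦ AB
    D ↦ AC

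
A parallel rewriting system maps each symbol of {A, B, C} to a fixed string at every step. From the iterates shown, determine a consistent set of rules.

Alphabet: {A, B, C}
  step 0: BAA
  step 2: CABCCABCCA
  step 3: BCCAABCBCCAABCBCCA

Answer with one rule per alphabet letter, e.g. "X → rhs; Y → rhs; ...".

  step 2 ⇒ step 3: CABCCABCCA ⇒ BC·CA·A·BC·BC·CA·A·BC·BC·CA
    A ↦ CA
    B ↦ A
    C ↦ BC

A->CA, B->A, C->BC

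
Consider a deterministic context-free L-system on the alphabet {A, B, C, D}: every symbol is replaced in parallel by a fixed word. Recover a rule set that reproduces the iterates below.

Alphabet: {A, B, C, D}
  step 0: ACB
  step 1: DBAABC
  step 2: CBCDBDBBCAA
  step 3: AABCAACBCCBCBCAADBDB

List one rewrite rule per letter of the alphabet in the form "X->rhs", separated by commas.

A->DB, B->BC, C->AA, D->C

  step 2 ⇒ step 3: CBCDBDBBCAA ⇒ AA·BC·AA·C·BC·C·BC·BC·AA·DB·DB
    A ↦ DB
    B ↦ BC
    C ↦ AA
    D ↦ C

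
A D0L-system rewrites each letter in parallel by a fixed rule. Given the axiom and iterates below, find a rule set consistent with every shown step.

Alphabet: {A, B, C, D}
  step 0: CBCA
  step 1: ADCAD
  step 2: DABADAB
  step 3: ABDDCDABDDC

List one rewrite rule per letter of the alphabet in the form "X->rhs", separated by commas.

  step 2 ⇒ step 3: DABADAB ⇒ AB·D·DC·D·AB·D·DC
    A ↦ D
    B ↦ DC
    D ↦ AB
  step 0 ⇒ step 1: CBCA ⇒ A·DC·A·D
    C ↦ A

A->D, B->DC, C->A, D->AB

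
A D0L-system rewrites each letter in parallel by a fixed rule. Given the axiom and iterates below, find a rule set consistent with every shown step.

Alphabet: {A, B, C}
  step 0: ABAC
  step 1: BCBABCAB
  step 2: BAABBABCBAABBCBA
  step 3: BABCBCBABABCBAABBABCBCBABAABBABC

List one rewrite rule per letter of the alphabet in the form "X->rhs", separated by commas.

A->BC, B->BA, C->AB

  step 2 ⇒ step 3: BAABBABCBAABBCBA ⇒ BA·BC·BC·BA·BA·BC·BA·AB·BA·BC·BC·BA·BA·AB·BA·BC
    A ↦ BC
    B ↦ BA
    C ↦ AB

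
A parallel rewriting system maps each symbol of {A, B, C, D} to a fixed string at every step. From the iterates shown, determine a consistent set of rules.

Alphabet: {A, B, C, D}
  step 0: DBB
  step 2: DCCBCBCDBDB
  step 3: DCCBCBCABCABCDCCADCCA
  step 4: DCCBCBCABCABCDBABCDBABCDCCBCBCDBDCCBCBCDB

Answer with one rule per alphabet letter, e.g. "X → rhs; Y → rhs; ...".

  step 3 ⇒ step 4: DCCBCBCABCABCDCCADCCA ⇒ DCC·BC·BC·A·BC·A·BC·DB·A·BC·DB·A·BC·DCC·BC·BC·DB·DCC·BC·BC·DB
    A ↦ DB
    B ↦ A
    C ↦ BC
    D ↦ DCC

A->DB, B->A, C->BC, D->DCC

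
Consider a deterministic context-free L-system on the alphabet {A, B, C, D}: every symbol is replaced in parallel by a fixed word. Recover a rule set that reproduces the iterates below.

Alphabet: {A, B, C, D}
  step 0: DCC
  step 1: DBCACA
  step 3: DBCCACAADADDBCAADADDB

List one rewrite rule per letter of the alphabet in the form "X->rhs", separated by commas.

  step 0 ⇒ step 1: DCC ⇒ DB·CA·CA
    C ↦ CA
    D ↦ DB
    A ↦ AD  (constrained at step 1)
    B ↦ C  (constrained at step 1)

A->AD, B->C, C->CA, D->DB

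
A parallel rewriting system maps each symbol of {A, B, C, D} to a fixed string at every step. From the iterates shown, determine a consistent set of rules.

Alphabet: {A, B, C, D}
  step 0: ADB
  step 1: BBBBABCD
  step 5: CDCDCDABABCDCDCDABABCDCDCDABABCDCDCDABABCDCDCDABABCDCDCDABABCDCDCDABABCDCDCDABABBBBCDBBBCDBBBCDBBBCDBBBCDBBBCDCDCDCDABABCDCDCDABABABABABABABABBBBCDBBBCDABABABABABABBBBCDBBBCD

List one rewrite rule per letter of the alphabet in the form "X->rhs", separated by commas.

A->BBB, B->CD, C->A, D->BAB

  step 0 ⇒ step 1: ADB ⇒ BBB·BAB·CD
    A ↦ BBB
    B ↦ CD
    D ↦ BAB
    C ↦ A  (constrained at step 1)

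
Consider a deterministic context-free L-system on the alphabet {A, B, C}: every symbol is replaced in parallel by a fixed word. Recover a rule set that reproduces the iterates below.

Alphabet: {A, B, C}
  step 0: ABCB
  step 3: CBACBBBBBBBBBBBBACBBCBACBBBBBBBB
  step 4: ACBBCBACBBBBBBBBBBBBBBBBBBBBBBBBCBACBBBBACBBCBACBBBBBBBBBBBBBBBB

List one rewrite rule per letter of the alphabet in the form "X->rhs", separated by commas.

  step 3 ⇒ step 4: CBACBBBBBBBBBBBBACBBCBACBBBBBBBB ⇒ AC·BB·CB·AC·BB·BB·BB·BB·BB·BB·BB·BB·BB·BB·BB·BB·CB·AC·BB·BB·AC·BB·CB·AC·BB·BB·BB·BB·BB·BB·BB·BB
    A ↦ CB
    B ↦ BB
    C ↦ AC

A->CB, B->BB, C->AC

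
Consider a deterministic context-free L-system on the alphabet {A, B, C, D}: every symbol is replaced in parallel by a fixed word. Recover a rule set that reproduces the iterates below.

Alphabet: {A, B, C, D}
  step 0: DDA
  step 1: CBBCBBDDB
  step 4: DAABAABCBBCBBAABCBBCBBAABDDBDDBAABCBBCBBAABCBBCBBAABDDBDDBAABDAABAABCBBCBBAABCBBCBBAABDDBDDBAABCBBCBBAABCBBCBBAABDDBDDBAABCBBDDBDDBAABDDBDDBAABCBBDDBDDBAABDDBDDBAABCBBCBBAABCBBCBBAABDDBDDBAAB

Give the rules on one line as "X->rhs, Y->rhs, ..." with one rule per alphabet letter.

  step 0 ⇒ step 1: DDA ⇒ CBB·CBB·DDB
    A ↦ DDB
    D ↦ CBB
    B ↦ AAB  (constrained at step 1)
    C ↦ D  (constrained at step 1)

A->DDB, B->AAB, C->D, D->CBB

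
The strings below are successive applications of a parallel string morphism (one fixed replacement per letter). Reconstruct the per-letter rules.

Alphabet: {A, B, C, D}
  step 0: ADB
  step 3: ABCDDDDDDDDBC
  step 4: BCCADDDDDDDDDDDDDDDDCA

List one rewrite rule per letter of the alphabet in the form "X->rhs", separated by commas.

  step 3 ⇒ step 4: ABCDDDDDDDDBC ⇒ BC·C·A·DD·DD·DD·DD·DD·DD·DD·DD·C·A
    A ↦ BC
    B ↦ C
    C ↦ A
    D ↦ DD

A->BC, B->C, C->A, D->DD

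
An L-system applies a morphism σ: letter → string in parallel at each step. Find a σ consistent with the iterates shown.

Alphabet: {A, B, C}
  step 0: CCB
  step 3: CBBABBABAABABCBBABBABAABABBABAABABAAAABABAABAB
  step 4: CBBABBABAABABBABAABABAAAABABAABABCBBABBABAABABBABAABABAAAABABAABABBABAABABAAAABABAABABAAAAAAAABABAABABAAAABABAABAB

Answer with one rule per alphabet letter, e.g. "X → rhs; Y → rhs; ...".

  step 3 ⇒ step 4: CBBABBABAABABCBBABBABAABABBABAABABAAAABABAABAB ⇒ CB·BAB·BAB·AA·BAB·BAB·AA·BAB·AA·AA·BAB·AA·BAB·CB·BAB·BAB·AA·BAB·BAB·AA·BAB·AA·AA·BAB·AA·BAB·BAB·AA·BAB·AA·AA·BAB·AA·BAB·AA·AA·AA·AA·BAB·AA·BAB·AA·AA·BAB·AA·BAB
    A ↦ AA
    B ↦ BAB
    C ↦ CB

A->AA, B->BAB, C->CB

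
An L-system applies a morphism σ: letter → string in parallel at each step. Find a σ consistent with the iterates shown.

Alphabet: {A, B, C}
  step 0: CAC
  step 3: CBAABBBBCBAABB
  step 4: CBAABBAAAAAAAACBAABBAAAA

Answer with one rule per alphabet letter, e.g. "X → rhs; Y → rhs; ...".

  step 3 ⇒ step 4: CBAABBBBCBAABB ⇒ CB·AA·B·B·AA·AA·AA·AA·CB·AA·B·B·AA·AA
    A ↦ B
    B ↦ AA
    C ↦ CB

A->B, B->AA, C->CB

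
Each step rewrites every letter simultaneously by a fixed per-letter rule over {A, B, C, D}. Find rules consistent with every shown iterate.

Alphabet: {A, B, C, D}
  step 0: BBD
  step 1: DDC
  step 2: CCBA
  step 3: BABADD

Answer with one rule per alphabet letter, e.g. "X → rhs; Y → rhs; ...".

A->D, B->D, C->BA, D->C

  step 2 ⇒ step 3: CCBA ⇒ BA·BA·D·D
    A ↦ D
    B ↦ D
    C ↦ BA
  step 0 ⇒ step 1: BBD ⇒ D·D·C
    D ↦ C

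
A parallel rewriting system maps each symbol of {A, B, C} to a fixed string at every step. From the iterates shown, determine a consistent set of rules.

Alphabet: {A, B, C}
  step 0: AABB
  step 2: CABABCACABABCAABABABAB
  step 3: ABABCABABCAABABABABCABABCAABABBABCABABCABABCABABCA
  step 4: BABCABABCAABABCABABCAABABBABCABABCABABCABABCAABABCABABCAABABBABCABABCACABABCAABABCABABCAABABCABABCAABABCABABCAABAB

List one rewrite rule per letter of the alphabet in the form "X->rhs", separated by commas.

  step 3 ⇒ step 4: ABABCABABCAABABABABCABABCAABABBABCABABCABABCABABCA ⇒ BAB·CA·BAB·CA·A·BAB·CA·BAB·CA·A·BAB·BAB·CA·BAB·CA·BAB·CA·BAB·CA·A·BAB·CA·BAB·CA·A·BAB·BAB·CA·BAB·CA·CA·BAB·CA·A·BAB·CA·BAB·CA·A·BAB·CA·BAB·CA·A·BAB·CA·BAB·CA·A·BAB
    A ↦ BAB
    B ↦ CA
    C ↦ A

A->BAB, B->CA, C->A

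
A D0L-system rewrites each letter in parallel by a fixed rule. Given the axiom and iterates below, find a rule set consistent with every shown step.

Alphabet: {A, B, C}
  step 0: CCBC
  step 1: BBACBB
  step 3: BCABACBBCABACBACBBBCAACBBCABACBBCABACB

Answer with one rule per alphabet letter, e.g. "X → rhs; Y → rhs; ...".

A->BCA, B->ACB, C->B

  step 0 ⇒ step 1: CCBC ⇒ B·B·ACB·B
    B ↦ ACB
    C ↦ B
    A ↦ BCA  (constrained at step 1)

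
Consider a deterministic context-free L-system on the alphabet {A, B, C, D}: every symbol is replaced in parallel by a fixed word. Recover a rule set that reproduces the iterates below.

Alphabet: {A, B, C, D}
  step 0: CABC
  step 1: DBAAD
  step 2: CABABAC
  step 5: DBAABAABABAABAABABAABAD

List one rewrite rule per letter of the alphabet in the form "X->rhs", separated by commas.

A->BA, B->A, C->D, D->C

  step 1 ⇒ step 2: DBAAD ⇒ C·A·BA·BA·C
    A ↦ BA
    B ↦ A
    D ↦ C
  step 0 ⇒ step 1: CABC ⇒ D·BA·A·D
    C ↦ D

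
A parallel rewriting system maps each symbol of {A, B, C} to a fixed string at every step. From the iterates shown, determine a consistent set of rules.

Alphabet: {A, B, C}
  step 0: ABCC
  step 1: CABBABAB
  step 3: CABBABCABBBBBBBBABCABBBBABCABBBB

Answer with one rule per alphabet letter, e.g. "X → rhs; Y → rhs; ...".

  step 0 ⇒ step 1: ABCC ⇒ CA·BB·AB·AB
    A ↦ CA
    B ↦ BB
    C ↦ AB

A->CA, B->BB, C->AB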